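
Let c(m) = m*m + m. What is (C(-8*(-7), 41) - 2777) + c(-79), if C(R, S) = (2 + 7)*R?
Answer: 3889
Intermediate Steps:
C(R, S) = 9*R
c(m) = m + m² (c(m) = m² + m = m + m²)
(C(-8*(-7), 41) - 2777) + c(-79) = (9*(-8*(-7)) - 2777) - 79*(1 - 79) = (9*56 - 2777) - 79*(-78) = (504 - 2777) + 6162 = -2273 + 6162 = 3889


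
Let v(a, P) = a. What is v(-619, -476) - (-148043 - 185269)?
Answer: 332693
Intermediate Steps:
v(-619, -476) - (-148043 - 185269) = -619 - (-148043 - 185269) = -619 - 1*(-333312) = -619 + 333312 = 332693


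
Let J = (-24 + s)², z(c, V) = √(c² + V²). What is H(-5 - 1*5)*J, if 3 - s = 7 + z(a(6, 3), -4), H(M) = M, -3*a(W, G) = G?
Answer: -8010 - 560*√17 ≈ -10319.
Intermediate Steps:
a(W, G) = -G/3
z(c, V) = √(V² + c²)
s = -4 - √17 (s = 3 - (7 + √((-4)² + (-⅓*3)²)) = 3 - (7 + √(16 + (-1)²)) = 3 - (7 + √(16 + 1)) = 3 - (7 + √17) = 3 + (-7 - √17) = -4 - √17 ≈ -8.1231)
J = (-28 - √17)² (J = (-24 + (-4 - √17))² = (-28 - √17)² ≈ 1031.9)
H(-5 - 1*5)*J = (-5 - 1*5)*(28 + √17)² = (-5 - 5)*(28 + √17)² = -10*(28 + √17)²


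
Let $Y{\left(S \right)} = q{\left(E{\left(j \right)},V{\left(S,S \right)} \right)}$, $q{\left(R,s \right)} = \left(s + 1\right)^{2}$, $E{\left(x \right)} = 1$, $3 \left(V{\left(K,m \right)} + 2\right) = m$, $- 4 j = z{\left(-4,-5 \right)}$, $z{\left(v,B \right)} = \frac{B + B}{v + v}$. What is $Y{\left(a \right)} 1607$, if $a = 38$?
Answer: $\frac{1968575}{9} \approx 2.1873 \cdot 10^{5}$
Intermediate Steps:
$z{\left(v,B \right)} = \frac{B}{v}$ ($z{\left(v,B \right)} = \frac{2 B}{2 v} = 2 B \frac{1}{2 v} = \frac{B}{v}$)
$j = - \frac{5}{16}$ ($j = - \frac{\left(-5\right) \frac{1}{-4}}{4} = - \frac{\left(-5\right) \left(- \frac{1}{4}\right)}{4} = \left(- \frac{1}{4}\right) \frac{5}{4} = - \frac{5}{16} \approx -0.3125$)
$V{\left(K,m \right)} = -2 + \frac{m}{3}$
$q{\left(R,s \right)} = \left(1 + s\right)^{2}$
$Y{\left(S \right)} = \left(-1 + \frac{S}{3}\right)^{2}$ ($Y{\left(S \right)} = \left(1 + \left(-2 + \frac{S}{3}\right)\right)^{2} = \left(-1 + \frac{S}{3}\right)^{2}$)
$Y{\left(a \right)} 1607 = \frac{\left(-3 + 38\right)^{2}}{9} \cdot 1607 = \frac{35^{2}}{9} \cdot 1607 = \frac{1}{9} \cdot 1225 \cdot 1607 = \frac{1225}{9} \cdot 1607 = \frac{1968575}{9}$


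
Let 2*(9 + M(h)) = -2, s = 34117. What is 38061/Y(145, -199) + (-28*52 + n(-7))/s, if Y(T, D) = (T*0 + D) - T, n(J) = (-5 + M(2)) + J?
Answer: -1299035569/11736248 ≈ -110.69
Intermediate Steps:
M(h) = -10 (M(h) = -9 + (½)*(-2) = -9 - 1 = -10)
n(J) = -15 + J (n(J) = (-5 - 10) + J = -15 + J)
Y(T, D) = D - T (Y(T, D) = (0 + D) - T = D - T)
38061/Y(145, -199) + (-28*52 + n(-7))/s = 38061/(-199 - 1*145) + (-28*52 + (-15 - 7))/34117 = 38061/(-199 - 145) + (-1456 - 22)*(1/34117) = 38061/(-344) - 1478*1/34117 = 38061*(-1/344) - 1478/34117 = -38061/344 - 1478/34117 = -1299035569/11736248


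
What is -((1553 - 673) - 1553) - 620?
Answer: 53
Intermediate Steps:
-((1553 - 673) - 1553) - 620 = -(880 - 1553) - 620 = -1*(-673) - 620 = 673 - 620 = 53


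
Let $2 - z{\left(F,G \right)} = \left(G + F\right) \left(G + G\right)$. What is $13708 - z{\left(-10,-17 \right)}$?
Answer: $14624$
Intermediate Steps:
$z{\left(F,G \right)} = 2 - 2 G \left(F + G\right)$ ($z{\left(F,G \right)} = 2 - \left(G + F\right) \left(G + G\right) = 2 - \left(F + G\right) 2 G = 2 - 2 G \left(F + G\right)$)
$13708 - z{\left(-10,-17 \right)} = 13708 - \left(2 - 2 \left(-17\right)^{2} - \left(-20\right) \left(-17\right)\right) = 13708 - \left(2 - 578 - 340\right) = 13708 - -916 = 13708 + 916 = 14624$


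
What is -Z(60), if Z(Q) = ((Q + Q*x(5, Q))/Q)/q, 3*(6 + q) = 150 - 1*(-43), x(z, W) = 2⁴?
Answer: -51/175 ≈ -0.29143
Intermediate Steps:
x(z, W) = 16
q = 175/3 (q = -6 + (150 - 1*(-43))/3 = -6 + (150 + 43)/3 = -6 + (⅓)*193 = -6 + 193/3 = 175/3 ≈ 58.333)
Z(Q) = 51/175 (Z(Q) = ((Q + Q*16)/Q)/(175/3) = ((Q + 16*Q)/Q)*(3/175) = ((17*Q)/Q)*(3/175) = 17*(3/175) = 51/175)
-Z(60) = -1*51/175 = -51/175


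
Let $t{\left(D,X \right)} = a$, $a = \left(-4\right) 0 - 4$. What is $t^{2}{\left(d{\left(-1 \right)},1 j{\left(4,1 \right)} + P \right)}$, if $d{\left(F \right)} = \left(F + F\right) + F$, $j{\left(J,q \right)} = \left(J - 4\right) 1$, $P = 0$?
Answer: $16$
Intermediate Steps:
$j{\left(J,q \right)} = -4 + J$ ($j{\left(J,q \right)} = \left(-4 + J\right) 1 = -4 + J$)
$a = -4$ ($a = 0 - 4 = -4$)
$d{\left(F \right)} = 3 F$ ($d{\left(F \right)} = 2 F + F = 3 F$)
$t{\left(D,X \right)} = -4$
$t^{2}{\left(d{\left(-1 \right)},1 j{\left(4,1 \right)} + P \right)} = \left(-4\right)^{2} = 16$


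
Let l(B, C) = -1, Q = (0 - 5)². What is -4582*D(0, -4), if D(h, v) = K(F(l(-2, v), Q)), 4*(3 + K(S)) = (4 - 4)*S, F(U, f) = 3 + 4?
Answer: 13746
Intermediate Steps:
Q = 25 (Q = (-5)² = 25)
F(U, f) = 7
K(S) = -3 (K(S) = -3 + ((4 - 4)*S)/4 = -3 + (0*S)/4 = -3 + (¼)*0 = -3 + 0 = -3)
D(h, v) = -3
-4582*D(0, -4) = -4582*(-3) = 13746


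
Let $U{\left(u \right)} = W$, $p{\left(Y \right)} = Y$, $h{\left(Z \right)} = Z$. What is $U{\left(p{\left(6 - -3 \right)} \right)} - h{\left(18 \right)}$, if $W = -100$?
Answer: $-118$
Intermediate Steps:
$U{\left(u \right)} = -100$
$U{\left(p{\left(6 - -3 \right)} \right)} - h{\left(18 \right)} = -100 - 18 = -118$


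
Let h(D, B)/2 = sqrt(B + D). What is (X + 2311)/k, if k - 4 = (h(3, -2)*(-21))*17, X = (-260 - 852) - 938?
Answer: -261/710 ≈ -0.36761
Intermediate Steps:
h(D, B) = 2*sqrt(B + D)
X = -2050 (X = -1112 - 938 = -2050)
k = -710 (k = 4 + ((2*sqrt(-2 + 3))*(-21))*17 = 4 + ((2*sqrt(1))*(-21))*17 = 4 + ((2*1)*(-21))*17 = 4 + (2*(-21))*17 = 4 - 42*17 = 4 - 714 = -710)
(X + 2311)/k = (-2050 + 2311)/(-710) = 261*(-1/710) = -261/710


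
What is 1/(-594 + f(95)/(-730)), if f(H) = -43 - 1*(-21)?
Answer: -365/216799 ≈ -0.0016836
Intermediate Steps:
f(H) = -22 (f(H) = -43 + 21 = -22)
1/(-594 + f(95)/(-730)) = 1/(-594 - 22/(-730)) = 1/(-594 - 22*(-1/730)) = 1/(-594 + 11/365) = 1/(-216799/365) = -365/216799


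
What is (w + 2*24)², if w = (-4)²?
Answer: 4096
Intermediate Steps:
w = 16
(w + 2*24)² = (16 + 2*24)² = (16 + 48)² = 64² = 4096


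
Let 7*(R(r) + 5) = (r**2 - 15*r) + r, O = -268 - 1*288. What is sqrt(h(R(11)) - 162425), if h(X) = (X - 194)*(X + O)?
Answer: I*sqrt(2311865)/7 ≈ 217.21*I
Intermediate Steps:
O = -556 (O = -268 - 288 = -556)
R(r) = -5 - 2*r + r**2/7 (R(r) = -5 + ((r**2 - 15*r) + r)/7 = -5 + (r**2 - 14*r)/7 = -5 + (-2*r + r**2/7) = -5 - 2*r + r**2/7)
h(X) = (-556 + X)*(-194 + X) (h(X) = (X - 194)*(X - 556) = (-194 + X)*(-556 + X) = (-556 + X)*(-194 + X))
sqrt(h(R(11)) - 162425) = sqrt((107864 + (-5 - 2*11 + (1/7)*11**2)**2 - 750*(-5 - 2*11 + (1/7)*11**2)) - 162425) = sqrt((107864 + (-5 - 22 + (1/7)*121)**2 - 750*(-5 - 22 + (1/7)*121)) - 162425) = sqrt((107864 + (-5 - 22 + 121/7)**2 - 750*(-5 - 22 + 121/7)) - 162425) = sqrt((107864 + (-68/7)**2 - 750*(-68/7)) - 162425) = sqrt((107864 + 4624/49 + 51000/7) - 162425) = sqrt(5646960/49 - 162425) = sqrt(-2311865/49) = I*sqrt(2311865)/7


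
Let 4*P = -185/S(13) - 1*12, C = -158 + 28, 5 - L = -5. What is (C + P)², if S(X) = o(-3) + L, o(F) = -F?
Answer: 50424201/2704 ≈ 18648.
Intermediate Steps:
L = 10 (L = 5 - 1*(-5) = 5 + 5 = 10)
S(X) = 13 (S(X) = -1*(-3) + 10 = 3 + 10 = 13)
C = -130
P = -341/52 (P = (-185/13 - 1*12)/4 = (-185*1/13 - 12)/4 = (-185/13 - 12)/4 = (¼)*(-341/13) = -341/52 ≈ -6.5577)
(C + P)² = (-130 - 341/52)² = (-7101/52)² = 50424201/2704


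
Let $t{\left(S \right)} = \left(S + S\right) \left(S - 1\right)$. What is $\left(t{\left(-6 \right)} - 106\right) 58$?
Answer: $-1276$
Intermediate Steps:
$t{\left(S \right)} = 2 S \left(-1 + S\right)$
$\left(t{\left(-6 \right)} - 106\right) 58 = \left(2 \left(-6\right) \left(-1 - 6\right) - 106\right) 58 = \left(2 \left(-6\right) \left(-7\right) - 106\right) 58 = \left(84 - 106\right) 58 = \left(-22\right) 58 = -1276$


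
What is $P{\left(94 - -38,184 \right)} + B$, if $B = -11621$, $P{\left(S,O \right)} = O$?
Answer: $-11437$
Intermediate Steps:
$P{\left(94 - -38,184 \right)} + B = 184 - 11621 = -11437$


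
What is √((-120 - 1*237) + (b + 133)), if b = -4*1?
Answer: 2*I*√57 ≈ 15.1*I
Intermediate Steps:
b = -4
√((-120 - 1*237) + (b + 133)) = √((-120 - 1*237) + (-4 + 133)) = √((-120 - 237) + 129) = √(-357 + 129) = √(-228) = 2*I*√57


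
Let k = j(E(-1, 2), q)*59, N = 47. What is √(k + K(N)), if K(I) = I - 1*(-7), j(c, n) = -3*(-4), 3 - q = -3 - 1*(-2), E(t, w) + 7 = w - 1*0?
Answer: √762 ≈ 27.604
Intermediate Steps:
E(t, w) = -7 + w (E(t, w) = -7 + (w - 1*0) = -7 + (w + 0) = -7 + w)
q = 4 (q = 3 - (-3 - 1*(-2)) = 3 - (-3 + 2) = 3 - 1*(-1) = 3 + 1 = 4)
j(c, n) = 12
K(I) = 7 + I (K(I) = I + 7 = 7 + I)
k = 708 (k = 12*59 = 708)
√(k + K(N)) = √(708 + (7 + 47)) = √(708 + 54) = √762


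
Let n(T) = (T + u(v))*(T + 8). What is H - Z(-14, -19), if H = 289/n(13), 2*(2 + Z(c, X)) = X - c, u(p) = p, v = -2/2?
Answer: 1423/252 ≈ 5.6468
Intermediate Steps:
v = -1 (v = -2*½ = -1)
n(T) = (-1 + T)*(8 + T) (n(T) = (T - 1)*(T + 8) = (-1 + T)*(8 + T))
Z(c, X) = -2 + X/2 - c/2 (Z(c, X) = -2 + (X - c)/2 = -2 + (X/2 - c/2) = -2 + X/2 - c/2)
H = 289/252 (H = 289/(-8 + 13² + 7*13) = 289/(-8 + 169 + 91) = 289/252 ≈ 1.1468)
H - Z(-14, -19) = 289/252 - (-2 + (½)*(-19) - ½*(-14)) = 289/252 - (-2 - 19/2 + 7) = 289/252 - 1*(-9/2) = 289/252 + 9/2 = 1423/252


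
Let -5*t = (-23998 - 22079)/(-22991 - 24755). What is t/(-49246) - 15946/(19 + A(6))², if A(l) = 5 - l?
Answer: -46867273870433/952276303980 ≈ -49.216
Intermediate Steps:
t = -46077/238730 (t = -(-23998 - 22079)/(5*(-22991 - 24755)) = -(-46077)/(5*(-47746)) = -(-46077)*(-1)/(5*47746) = -⅕*46077/47746 = -46077/238730 ≈ -0.19301)
t/(-49246) - 15946/(19 + A(6))² = -46077/238730/(-49246) - 15946/(19 + (5 - 1*6))² = -46077/238730*(-1/49246) - 15946/(19 + (5 - 6))² = 46077/11756497580 - 15946/(19 - 1)² = 46077/11756497580 - 15946/(18²) = 46077/11756497580 - 15946/324 = 46077/11756497580 - 15946*1/324 = 46077/11756497580 - 7973/162 = -46867273870433/952276303980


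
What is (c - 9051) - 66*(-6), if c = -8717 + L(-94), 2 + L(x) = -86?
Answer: -17460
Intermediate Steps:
L(x) = -88 (L(x) = -2 - 86 = -88)
c = -8805 (c = -8717 - 88 = -8805)
(c - 9051) - 66*(-6) = (-8805 - 9051) - 66*(-6) = -17856 + 396 = -17460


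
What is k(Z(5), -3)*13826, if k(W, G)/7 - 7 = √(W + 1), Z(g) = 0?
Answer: 774256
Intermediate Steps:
k(W, G) = 49 + 7*√(1 + W) (k(W, G) = 49 + 7*√(W + 1) = 49 + 7*√(1 + W))
k(Z(5), -3)*13826 = (49 + 7*√(1 + 0))*13826 = (49 + 7*√1)*13826 = (49 + 7*1)*13826 = (49 + 7)*13826 = 56*13826 = 774256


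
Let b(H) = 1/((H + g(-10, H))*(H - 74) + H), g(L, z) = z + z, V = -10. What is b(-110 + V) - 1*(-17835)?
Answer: 1243456201/69720 ≈ 17835.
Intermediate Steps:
g(L, z) = 2*z
b(H) = 1/(H + 3*H*(-74 + H)) (b(H) = 1/((H + 2*H)*(H - 74) + H) = 1/((3*H)*(-74 + H) + H) = 1/(3*H*(-74 + H) + H) = 1/(H + 3*H*(-74 + H)))
b(-110 + V) - 1*(-17835) = 1/((-110 - 10)*(-221 + 3*(-110 - 10))) - 1*(-17835) = 1/((-120)*(-221 + 3*(-120))) + 17835 = -1/(120*(-221 - 360)) + 17835 = -1/120/(-581) + 17835 = -1/120*(-1/581) + 17835 = 1/69720 + 17835 = 1243456201/69720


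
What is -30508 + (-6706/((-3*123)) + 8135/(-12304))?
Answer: -138432180599/4540176 ≈ -30491.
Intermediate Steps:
-30508 + (-6706/((-3*123)) + 8135/(-12304)) = -30508 + (-6706/(-369) + 8135*(-1/12304)) = -30508 + (-6706*(-1/369) - 8135/12304) = -30508 + (6706/369 - 8135/12304) = -30508 + 79508809/4540176 = -138432180599/4540176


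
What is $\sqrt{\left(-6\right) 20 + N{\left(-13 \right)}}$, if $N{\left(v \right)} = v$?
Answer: $i \sqrt{133} \approx 11.533 i$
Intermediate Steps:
$\sqrt{\left(-6\right) 20 + N{\left(-13 \right)}} = \sqrt{\left(-6\right) 20 - 13} = \sqrt{-120 - 13} = \sqrt{-133} = i \sqrt{133}$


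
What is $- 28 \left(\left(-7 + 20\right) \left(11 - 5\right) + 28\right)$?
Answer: $-2968$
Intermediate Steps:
$- 28 \left(\left(-7 + 20\right) \left(11 - 5\right) + 28\right) = - 28 \left(13 \cdot 6 + 28\right) = - 28 \left(78 + 28\right) = \left(-28\right) 106 = -2968$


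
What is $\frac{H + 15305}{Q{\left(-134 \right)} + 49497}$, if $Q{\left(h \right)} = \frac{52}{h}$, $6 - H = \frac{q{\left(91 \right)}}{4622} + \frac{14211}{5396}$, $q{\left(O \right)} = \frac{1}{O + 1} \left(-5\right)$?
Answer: $\frac{588346763922305}{1902304315835048} \approx 0.30928$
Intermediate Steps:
$q{\left(O \right)} = - \frac{5}{1 + O}$ ($q{\left(O \right)} = \frac{1}{1 + O} \left(-5\right) = - \frac{5}{1 + O}$)
$H = \frac{1931055235}{573627176}$ ($H = 6 - \left(\frac{\left(-5\right) \frac{1}{1 + 91}}{4622} + \frac{14211}{5396}\right) = 6 - \left(- \frac{5}{92} \cdot \frac{1}{4622} + 14211 \cdot \frac{1}{5396}\right) = 6 - \left(\left(-5\right) \frac{1}{92} \cdot \frac{1}{4622} + \frac{14211}{5396}\right) = 6 - \left(\left(- \frac{5}{92}\right) \frac{1}{4622} + \frac{14211}{5396}\right) = 6 - \left(- \frac{5}{425224} + \frac{14211}{5396}\right) = 6 - \frac{1510707821}{573627176} = \frac{1931055235}{573627176} \approx 3.3664$)
$\frac{H + 15305}{Q{\left(-134 \right)} + 49497} = \frac{\frac{1931055235}{573627176} + 15305}{\frac{52}{-134} + 49497} = \frac{8781294983915}{573627176 \left(52 \left(- \frac{1}{134}\right) + 49497\right)} = \frac{8781294983915}{573627176 \left(- \frac{26}{67} + 49497\right)} = \frac{8781294983915}{573627176 \cdot \frac{3316273}{67}} = \frac{8781294983915}{573627176} \cdot \frac{67}{3316273} = \frac{588346763922305}{1902304315835048}$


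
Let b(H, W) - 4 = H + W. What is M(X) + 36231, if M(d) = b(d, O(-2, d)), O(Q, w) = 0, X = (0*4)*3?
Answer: 36235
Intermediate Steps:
X = 0 (X = 0*3 = 0)
b(H, W) = 4 + H + W (b(H, W) = 4 + (H + W) = 4 + H + W)
M(d) = 4 + d (M(d) = 4 + d + 0 = 4 + d)
M(X) + 36231 = (4 + 0) + 36231 = 4 + 36231 = 36235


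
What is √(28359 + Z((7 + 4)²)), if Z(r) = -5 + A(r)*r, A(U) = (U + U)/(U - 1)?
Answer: √25738215/30 ≈ 169.11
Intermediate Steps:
A(U) = 2*U/(-1 + U) (A(U) = (2*U)/(-1 + U) = 2*U/(-1 + U))
Z(r) = -5 + 2*r²/(-1 + r) (Z(r) = -5 + (2*r/(-1 + r))*r = -5 + 2*r²/(-1 + r))
√(28359 + Z((7 + 4)²)) = √(28359 + (5 - 5*(7 + 4)² + 2*((7 + 4)²)²)/(-1 + (7 + 4)²)) = √(28359 + (5 - 5*11² + 2*(11²)²)/(-1 + 11²)) = √(28359 + (5 - 5*121 + 2*121²)/(-1 + 121)) = √(28359 + (5 - 605 + 2*14641)/120) = √(28359 + (5 - 605 + 29282)/120) = √(28359 + (1/120)*28682) = √(28359 + 14341/60) = √(1715881/60) = √25738215/30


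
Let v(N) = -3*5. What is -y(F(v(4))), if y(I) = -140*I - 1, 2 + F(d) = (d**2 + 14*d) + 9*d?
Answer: -17079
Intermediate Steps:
v(N) = -15
F(d) = -2 + d**2 + 23*d (F(d) = -2 + ((d**2 + 14*d) + 9*d) = -2 + (d**2 + 23*d) = -2 + d**2 + 23*d)
y(I) = -1 - 140*I
-y(F(v(4))) = -(-1 - 140*(-2 + (-15)**2 + 23*(-15))) = -(-1 - 140*(-2 + 225 - 345)) = -(-1 - 140*(-122)) = -(-1 + 17080) = -1*17079 = -17079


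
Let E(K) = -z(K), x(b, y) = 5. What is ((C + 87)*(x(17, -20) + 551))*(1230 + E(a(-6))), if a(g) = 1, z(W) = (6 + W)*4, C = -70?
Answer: 11361304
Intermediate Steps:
z(W) = 24 + 4*W
E(K) = -24 - 4*K (E(K) = -(24 + 4*K) = -24 - 4*K)
((C + 87)*(x(17, -20) + 551))*(1230 + E(a(-6))) = ((-70 + 87)*(5 + 551))*(1230 + (-24 - 4*1)) = (17*556)*(1230 + (-24 - 4)) = 9452*(1230 - 28) = 9452*1202 = 11361304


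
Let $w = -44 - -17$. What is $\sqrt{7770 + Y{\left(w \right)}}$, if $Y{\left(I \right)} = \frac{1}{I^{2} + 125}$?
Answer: $\frac{\sqrt{5666786174}}{854} \approx 88.148$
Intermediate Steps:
$w = -27$ ($w = -44 + 17 = -27$)
$Y{\left(I \right)} = \frac{1}{125 + I^{2}}$
$\sqrt{7770 + Y{\left(w \right)}} = \sqrt{7770 + \frac{1}{125 + \left(-27\right)^{2}}} = \sqrt{7770 + \frac{1}{125 + 729}} = \sqrt{7770 + \frac{1}{854}} = \sqrt{\frac{6635581}{854}} = \frac{\sqrt{5666786174}}{854}$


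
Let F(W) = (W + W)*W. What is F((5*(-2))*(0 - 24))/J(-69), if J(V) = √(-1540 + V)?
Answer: -115200*I*√1609/1609 ≈ -2871.9*I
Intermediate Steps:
F(W) = 2*W² (F(W) = (2*W)*W = 2*W²)
F((5*(-2))*(0 - 24))/J(-69) = (2*((5*(-2))*(0 - 24))²)/(√(-1540 - 69)) = (2*(-10*(-24))²)/(√(-1609)) = (2*240²)/((I*√1609)) = (2*57600)*(-I*√1609/1609) = 115200*(-I*√1609/1609) = -115200*I*√1609/1609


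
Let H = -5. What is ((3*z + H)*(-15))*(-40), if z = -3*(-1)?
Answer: 2400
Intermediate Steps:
z = 3
((3*z + H)*(-15))*(-40) = ((3*3 - 5)*(-15))*(-40) = ((9 - 5)*(-15))*(-40) = (4*(-15))*(-40) = -60*(-40) = 2400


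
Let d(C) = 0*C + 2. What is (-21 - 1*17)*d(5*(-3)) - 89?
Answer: -165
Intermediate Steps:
d(C) = 2 (d(C) = 0 + 2 = 2)
(-21 - 1*17)*d(5*(-3)) - 89 = (-21 - 1*17)*2 - 89 = (-21 - 17)*2 - 89 = -38*2 - 89 = -76 - 89 = -165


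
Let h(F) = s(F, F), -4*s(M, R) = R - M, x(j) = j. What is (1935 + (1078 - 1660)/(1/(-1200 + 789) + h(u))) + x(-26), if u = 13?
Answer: 241111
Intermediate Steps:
s(M, R) = -R/4 + M/4 (s(M, R) = -(R - M)/4 = -R/4 + M/4)
h(F) = 0 (h(F) = -F/4 + F/4 = 0)
(1935 + (1078 - 1660)/(1/(-1200 + 789) + h(u))) + x(-26) = (1935 + (1078 - 1660)/(1/(-1200 + 789) + 0)) - 26 = (1935 - 582/(1/(-411) + 0)) - 26 = (1935 - 582/(-1/411 + 0)) - 26 = (1935 - 582/(-1/411)) - 26 = (1935 - 582*(-411)) - 26 = (1935 + 239202) - 26 = 241137 - 26 = 241111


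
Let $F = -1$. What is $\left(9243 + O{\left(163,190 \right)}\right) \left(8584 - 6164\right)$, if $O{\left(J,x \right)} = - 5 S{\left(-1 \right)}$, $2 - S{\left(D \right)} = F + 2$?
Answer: $22355960$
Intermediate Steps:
$S{\left(D \right)} = 1$ ($S{\left(D \right)} = 2 - \left(-1 + 2\right) = 2 - 1 = 1$)
$O{\left(J,x \right)} = -5$ ($O{\left(J,x \right)} = \left(-5\right) 1 = -5$)
$\left(9243 + O{\left(163,190 \right)}\right) \left(8584 - 6164\right) = \left(9243 - 5\right) \left(8584 - 6164\right) = 9238 \cdot 2420 = 22355960$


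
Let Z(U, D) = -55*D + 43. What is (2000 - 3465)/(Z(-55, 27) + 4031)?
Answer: -1465/2589 ≈ -0.56586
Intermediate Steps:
Z(U, D) = 43 - 55*D
(2000 - 3465)/(Z(-55, 27) + 4031) = (2000 - 3465)/((43 - 55*27) + 4031) = -1465/((43 - 1485) + 4031) = -1465/(-1442 + 4031) = -1465/2589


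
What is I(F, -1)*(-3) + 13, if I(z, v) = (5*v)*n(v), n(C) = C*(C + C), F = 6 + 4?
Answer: 43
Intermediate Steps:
F = 10
n(C) = 2*C² (n(C) = C*(2*C) = 2*C²)
I(z, v) = 10*v³ (I(z, v) = (5*v)*(2*v²) = 10*v³)
I(F, -1)*(-3) + 13 = (10*(-1)³)*(-3) + 13 = (10*(-1))*(-3) + 13 = -10*(-3) + 13 = 30 + 13 = 43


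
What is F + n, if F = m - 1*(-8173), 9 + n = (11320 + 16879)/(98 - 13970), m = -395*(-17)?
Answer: 206373289/13872 ≈ 14877.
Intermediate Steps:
m = 6715
n = -153047/13872 (n = -9 + (11320 + 16879)/(98 - 13970) = -9 + 28199/(-13872) = -9 + 28199*(-1/13872) = -9 - 28199/13872 = -153047/13872 ≈ -11.033)
F = 14888 (F = 6715 - 1*(-8173) = 6715 + 8173 = 14888)
F + n = 14888 - 153047/13872 = 206373289/13872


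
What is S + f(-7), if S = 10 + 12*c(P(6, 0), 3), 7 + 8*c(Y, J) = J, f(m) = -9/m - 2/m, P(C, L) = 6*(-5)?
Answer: 39/7 ≈ 5.5714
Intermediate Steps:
P(C, L) = -30
f(m) = -11/m
c(Y, J) = -7/8 + J/8
S = 4 (S = 10 + 12*(-7/8 + (⅛)*3) = 10 + 12*(-7/8 + 3/8) = 10 + 12*(-½) = 10 - 6 = 4)
S + f(-7) = 4 - 11/(-7) = 4 - 11*(-⅐) = 4 + 11/7 = 39/7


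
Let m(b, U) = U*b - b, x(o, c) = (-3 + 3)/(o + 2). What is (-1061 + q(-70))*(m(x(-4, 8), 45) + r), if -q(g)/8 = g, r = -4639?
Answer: 2324139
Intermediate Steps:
x(o, c) = 0 (x(o, c) = 0/(2 + o) = 0)
m(b, U) = -b + U*b
q(g) = -8*g
(-1061 + q(-70))*(m(x(-4, 8), 45) + r) = (-1061 - 8*(-70))*(0*(-1 + 45) - 4639) = (-1061 + 560)*(0*44 - 4639) = -501*(0 - 4639) = -501*(-4639) = 2324139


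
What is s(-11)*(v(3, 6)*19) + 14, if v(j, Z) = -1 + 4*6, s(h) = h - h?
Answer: 14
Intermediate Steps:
s(h) = 0
v(j, Z) = 23 (v(j, Z) = -1 + 24 = 23)
s(-11)*(v(3, 6)*19) + 14 = 0*(23*19) + 14 = 0*437 + 14 = 0 + 14 = 14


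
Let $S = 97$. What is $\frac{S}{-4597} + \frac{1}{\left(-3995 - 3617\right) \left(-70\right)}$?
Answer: $- \frac{51680883}{2449465480} \approx -0.021099$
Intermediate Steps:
$\frac{S}{-4597} + \frac{1}{\left(-3995 - 3617\right) \left(-70\right)} = \frac{97}{-4597} + \frac{1}{\left(-3995 - 3617\right) \left(-70\right)} = 97 \left(- \frac{1}{4597}\right) + \frac{1}{-7612} \left(- \frac{1}{70}\right) = - \frac{97}{4597} - - \frac{1}{532840} = - \frac{97}{4597} + \frac{1}{532840} = - \frac{51680883}{2449465480}$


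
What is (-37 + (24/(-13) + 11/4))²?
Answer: 3523129/2704 ≈ 1302.9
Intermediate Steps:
(-37 + (24/(-13) + 11/4))² = (-37 + (24*(-1/13) + 11*(¼)))² = (-37 + (-24/13 + 11/4))² = (-37 + 47/52)² = (-1877/52)² = 3523129/2704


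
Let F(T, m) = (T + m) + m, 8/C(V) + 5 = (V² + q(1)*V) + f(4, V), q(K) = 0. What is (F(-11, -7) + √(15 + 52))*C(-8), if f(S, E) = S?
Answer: -200/63 + 8*√67/63 ≈ -2.1352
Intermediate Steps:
C(V) = 8/(-1 + V²) (C(V) = 8/(-5 + ((V² + 0*V) + 4)) = 8/(-5 + ((V² + 0) + 4)) = 8/(-5 + (V² + 4)) = 8/(-5 + (4 + V²)) = 8/(-1 + V²))
F(T, m) = T + 2*m
(F(-11, -7) + √(15 + 52))*C(-8) = ((-11 + 2*(-7)) + √(15 + 52))*(8/(-1 + (-8)²)) = ((-11 - 14) + √67)*(8/(-1 + 64)) = (-25 + √67)*(8/63) = -200/63 + 8*√67/63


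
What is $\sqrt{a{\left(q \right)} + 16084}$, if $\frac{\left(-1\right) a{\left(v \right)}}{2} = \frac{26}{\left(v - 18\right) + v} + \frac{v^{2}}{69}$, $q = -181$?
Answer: $\frac{\sqrt{650301406485}}{6555} \approx 123.02$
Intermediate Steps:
$a{\left(v \right)} = - \frac{52}{-18 + 2 v} - \frac{2 v^{2}}{69}$ ($a{\left(v \right)} = - 2 \left(\frac{26}{\left(v - 18\right) + v} + \frac{v^{2}}{69}\right) = - 2 \left(\frac{26}{\left(-18 + v\right) + v} + v^{2} \cdot \frac{1}{69}\right) = - 2 \left(\frac{26}{-18 + 2 v} + \frac{v^{2}}{69}\right) = - \frac{52}{-18 + 2 v} - \frac{2 v^{2}}{69}$)
$\sqrt{a{\left(q \right)} + 16084} = \sqrt{\frac{2 \left(-897 - \left(-181\right)^{3} + 9 \left(-181\right)^{2}\right)}{69 \left(-9 - 181\right)} + 16084} = \sqrt{\frac{2 \left(-897 - -5929741 + 9 \cdot 32761\right)}{69 \left(-190\right)} + 16084} = \sqrt{\frac{2}{69} \left(- \frac{1}{190}\right) \left(-897 + 5929741 + 294849\right) + 16084} = \sqrt{\frac{2}{69} \left(- \frac{1}{190}\right) 6223693 + 16084} = \sqrt{- \frac{6223693}{6555} + 16084} = \sqrt{\frac{99206927}{6555}} = \frac{\sqrt{650301406485}}{6555}$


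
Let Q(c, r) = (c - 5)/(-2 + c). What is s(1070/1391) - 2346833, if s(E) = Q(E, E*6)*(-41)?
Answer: -37551583/16 ≈ -2.3470e+6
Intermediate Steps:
Q(c, r) = (-5 + c)/(-2 + c)
s(E) = -41*(-5 + E)/(-2 + E) (s(E) = ((-5 + E)/(-2 + E))*(-41) = -41*(-5 + E)/(-2 + E))
s(1070/1391) - 2346833 = 41*(5 - 1070/1391)/(-2 + 1070/1391) - 2346833 = 41*(5 - 1070/1391)/(-2 + 1070*(1/1391)) - 2346833 = 41*(5 - 1*10/13)/(-2 + 10/13) - 2346833 = 41*(5 - 10/13)/(-16/13) - 2346833 = 41*(-13/16)*(55/13) - 2346833 = -2255/16 - 2346833 = -37551583/16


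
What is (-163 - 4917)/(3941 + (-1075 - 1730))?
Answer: -635/142 ≈ -4.4718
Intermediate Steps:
(-163 - 4917)/(3941 + (-1075 - 1730)) = -5080/(3941 - 2805) = -5080/1136 = -5080*1/1136 = -635/142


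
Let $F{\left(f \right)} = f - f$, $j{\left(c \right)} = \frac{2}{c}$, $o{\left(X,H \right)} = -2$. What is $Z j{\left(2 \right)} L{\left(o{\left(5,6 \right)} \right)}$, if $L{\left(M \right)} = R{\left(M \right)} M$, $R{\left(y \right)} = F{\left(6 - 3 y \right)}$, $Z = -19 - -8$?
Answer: $0$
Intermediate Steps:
$Z = -11$ ($Z = -19 + 8 = -11$)
$F{\left(f \right)} = 0$
$R{\left(y \right)} = 0$
$L{\left(M \right)} = 0$ ($L{\left(M \right)} = 0 M = 0$)
$Z j{\left(2 \right)} L{\left(o{\left(5,6 \right)} \right)} = - 11 \cdot \frac{2}{2} \cdot 0 = - 11 \cdot 2 \cdot \frac{1}{2} \cdot 0 = \left(-11\right) 1 \cdot 0 = \left(-11\right) 0 = 0$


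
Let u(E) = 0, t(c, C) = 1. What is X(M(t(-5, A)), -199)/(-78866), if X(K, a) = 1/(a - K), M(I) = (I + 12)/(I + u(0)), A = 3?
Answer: 1/16719592 ≈ 5.9810e-8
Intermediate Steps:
M(I) = (12 + I)/I (M(I) = (I + 12)/(I + 0) = (12 + I)/I)
X(M(t(-5, A)), -199)/(-78866) = 1/(-199 - (12 + 1)/1*(-78866)) = -1/78866/(-199 - 13) = -1/78866/(-212) = -1/212*(-1/78866) = 1/16719592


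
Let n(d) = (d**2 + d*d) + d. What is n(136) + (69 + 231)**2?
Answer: 127128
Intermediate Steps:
n(d) = d + 2*d**2 (n(d) = (d**2 + d**2) + d = 2*d**2 + d = d + 2*d**2)
n(136) + (69 + 231)**2 = 136*(1 + 2*136) + (69 + 231)**2 = 136*(1 + 272) + 300**2 = 136*273 + 90000 = 37128 + 90000 = 127128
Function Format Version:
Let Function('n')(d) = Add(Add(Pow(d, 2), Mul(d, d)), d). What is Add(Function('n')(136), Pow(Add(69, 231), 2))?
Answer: 127128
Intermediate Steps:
Function('n')(d) = Add(d, Mul(2, Pow(d, 2))) (Function('n')(d) = Add(Add(Pow(d, 2), Pow(d, 2)), d) = Add(Mul(2, Pow(d, 2)), d) = Add(d, Mul(2, Pow(d, 2))))
Add(Function('n')(136), Pow(Add(69, 231), 2)) = Add(Mul(136, Add(1, Mul(2, 136))), Pow(Add(69, 231), 2)) = Add(Mul(136, Add(1, 272)), Pow(300, 2)) = Add(Mul(136, 273), 90000) = Add(37128, 90000) = 127128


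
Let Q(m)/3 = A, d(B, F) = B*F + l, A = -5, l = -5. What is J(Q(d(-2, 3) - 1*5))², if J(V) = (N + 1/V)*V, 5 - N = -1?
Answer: 7921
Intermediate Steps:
N = 6 (N = 5 - 1*(-1) = 5 + 1 = 6)
d(B, F) = -5 + B*F (d(B, F) = B*F - 5 = -5 + B*F)
Q(m) = -15 (Q(m) = 3*(-5) = -15)
J(V) = V*(6 + 1/V) (J(V) = (6 + 1/V)*V = V*(6 + 1/V))
J(Q(d(-2, 3) - 1*5))² = (1 + 6*(-15))² = (1 - 90)² = (-89)² = 7921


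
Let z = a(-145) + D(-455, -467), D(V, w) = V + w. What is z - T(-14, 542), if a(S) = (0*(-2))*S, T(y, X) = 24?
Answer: -946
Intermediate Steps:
a(S) = 0 (a(S) = 0*S = 0)
z = -922 (z = 0 + (-455 - 467) = 0 - 922 = -922)
z - T(-14, 542) = -922 - 1*24 = -922 - 24 = -946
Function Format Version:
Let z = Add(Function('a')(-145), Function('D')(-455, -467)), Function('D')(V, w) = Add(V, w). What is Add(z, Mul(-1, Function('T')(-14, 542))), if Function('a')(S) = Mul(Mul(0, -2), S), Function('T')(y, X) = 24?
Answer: -946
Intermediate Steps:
Function('a')(S) = 0 (Function('a')(S) = Mul(0, S) = 0)
z = -922 (z = Add(0, Add(-455, -467)) = Add(0, -922) = -922)
Add(z, Mul(-1, Function('T')(-14, 542))) = Add(-922, Mul(-1, 24)) = Add(-922, -24) = -946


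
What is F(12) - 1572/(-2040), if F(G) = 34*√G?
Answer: 131/170 + 68*√3 ≈ 118.55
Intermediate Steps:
F(12) - 1572/(-2040) = 34*√12 - 1572/(-2040) = 34*(2*√3) - 1572*(-1/2040) = 68*√3 + 131/170 = 131/170 + 68*√3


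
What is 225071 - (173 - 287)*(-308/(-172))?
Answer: 9686831/43 ≈ 2.2528e+5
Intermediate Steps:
225071 - (173 - 287)*(-308/(-172)) = 225071 - (-114)*(-308*(-1/172)) = 225071 - (-114)*77/43 = 225071 - 1*(-8778/43) = 225071 + 8778/43 = 9686831/43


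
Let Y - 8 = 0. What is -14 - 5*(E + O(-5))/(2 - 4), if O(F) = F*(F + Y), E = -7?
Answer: -69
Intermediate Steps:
Y = 8 (Y = 8 + 0 = 8)
O(F) = F*(8 + F) (O(F) = F*(F + 8) = F*(8 + F))
-14 - 5*(E + O(-5))/(2 - 4) = -14 - 5*(-7 - 5*(8 - 5))/(2 - 4) = -14 - 5*(-7 - 5*3)/(-2) = -14 - 5*(-7 - 15)*(-1)/2 = -14 - (-110)*(-1)/2 = -14 - 5*11 = -14 - 55 = -69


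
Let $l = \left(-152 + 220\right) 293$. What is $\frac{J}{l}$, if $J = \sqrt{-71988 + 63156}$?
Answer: $\frac{2 i \sqrt{138}}{4981} \approx 0.0047169 i$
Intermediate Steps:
$J = 8 i \sqrt{138}$ ($J = \sqrt{-8832} = 8 i \sqrt{138} \approx 93.979 i$)
$l = 19924$ ($l = 68 \cdot 293 = 19924$)
$\frac{J}{l} = \frac{8 i \sqrt{138}}{19924} = 8 i \sqrt{138} \cdot \frac{1}{19924} = \frac{2 i \sqrt{138}}{4981}$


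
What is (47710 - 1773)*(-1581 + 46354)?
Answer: 2056737301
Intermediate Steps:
(47710 - 1773)*(-1581 + 46354) = 45937*44773 = 2056737301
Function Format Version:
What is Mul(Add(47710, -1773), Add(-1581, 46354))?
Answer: 2056737301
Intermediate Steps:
Mul(Add(47710, -1773), Add(-1581, 46354)) = Mul(45937, 44773) = 2056737301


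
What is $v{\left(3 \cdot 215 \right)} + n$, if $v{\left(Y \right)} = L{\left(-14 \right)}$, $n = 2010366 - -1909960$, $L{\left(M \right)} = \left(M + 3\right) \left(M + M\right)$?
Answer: $3920634$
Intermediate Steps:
$L{\left(M \right)} = 2 M \left(3 + M\right)$ ($L{\left(M \right)} = \left(3 + M\right) 2 M = 2 M \left(3 + M\right)$)
$n = 3920326$ ($n = 2010366 + 1909960 = 3920326$)
$v{\left(Y \right)} = 308$ ($v{\left(Y \right)} = 2 \left(-14\right) \left(3 - 14\right) = 2 \left(-14\right) \left(-11\right) = 308$)
$v{\left(3 \cdot 215 \right)} + n = 308 + 3920326 = 3920634$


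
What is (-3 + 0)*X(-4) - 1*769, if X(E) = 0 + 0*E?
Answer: -769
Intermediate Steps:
X(E) = 0 (X(E) = 0 + 0 = 0)
(-3 + 0)*X(-4) - 1*769 = (-3 + 0)*0 - 1*769 = -3*0 - 769 = 0 - 769 = -769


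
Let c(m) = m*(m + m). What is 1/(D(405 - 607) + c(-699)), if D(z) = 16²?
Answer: 1/977458 ≈ 1.0231e-6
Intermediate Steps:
D(z) = 256
c(m) = 2*m² (c(m) = m*(2*m) = 2*m²)
1/(D(405 - 607) + c(-699)) = 1/(256 + 2*(-699)²) = 1/(256 + 2*488601) = 1/(256 + 977202) = 1/977458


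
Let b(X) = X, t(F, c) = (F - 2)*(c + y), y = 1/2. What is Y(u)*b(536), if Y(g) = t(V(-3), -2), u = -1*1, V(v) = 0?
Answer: 1608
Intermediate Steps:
y = ½ ≈ 0.50000
u = -1
t(F, c) = (½ + c)*(-2 + F) (t(F, c) = (F - 2)*(c + ½) = (-2 + F)*(½ + c) = (½ + c)*(-2 + F))
Y(g) = 3 (Y(g) = -1 + (½)*0 - 2*(-2) + 0*(-2) = -1 + 0 + 4 + 0 = 3)
Y(u)*b(536) = 3*536 = 1608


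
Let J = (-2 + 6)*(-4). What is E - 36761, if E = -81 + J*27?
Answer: -37274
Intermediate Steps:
J = -16 (J = 4*(-4) = -16)
E = -513 (E = -81 - 16*27 = -81 - 432 = -513)
E - 36761 = -513 - 36761 = -37274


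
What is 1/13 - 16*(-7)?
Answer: 1457/13 ≈ 112.08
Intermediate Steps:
1/13 - 16*(-7) = 1/13 + 112 = 1457/13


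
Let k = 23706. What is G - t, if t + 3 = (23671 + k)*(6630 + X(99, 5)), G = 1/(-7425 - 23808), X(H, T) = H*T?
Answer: -10543046523427/31233 ≈ -3.3756e+8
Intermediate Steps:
G = -1/31233 (G = 1/(-31233) = -1/31233 ≈ -3.2017e-5)
t = 337561122 (t = -3 + (23671 + 23706)*(6630 + 99*5) = -3 + 47377*(6630 + 495) = -3 + 47377*7125 = -3 + 337561125 = 337561122)
G - t = -1/31233 - 1*337561122 = -1/31233 - 337561122 = -10543046523427/31233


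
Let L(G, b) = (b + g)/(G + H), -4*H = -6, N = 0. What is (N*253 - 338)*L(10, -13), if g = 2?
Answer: 7436/23 ≈ 323.30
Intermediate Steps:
H = 3/2 (H = -¼*(-6) = 3/2 ≈ 1.5000)
L(G, b) = (2 + b)/(3/2 + G) (L(G, b) = (b + 2)/(G + 3/2) = (2 + b)/(3/2 + G))
(N*253 - 338)*L(10, -13) = (0*253 - 338)*(2*(2 - 13)/(3 + 2*10)) = (0 - 338)*(2*(-11)/(3 + 20)) = -676*(-11)/23 = -338*(-22/23) = 7436/23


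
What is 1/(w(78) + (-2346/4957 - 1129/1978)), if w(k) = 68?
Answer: 9804946/656499487 ≈ 0.014935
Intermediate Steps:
1/(w(78) + (-2346/4957 - 1129/1978)) = 1/(68 + (-2346/4957 - 1129/1978)) = 1/(68 - 10236841/9804946) = 1/(656499487/9804946) = 9804946/656499487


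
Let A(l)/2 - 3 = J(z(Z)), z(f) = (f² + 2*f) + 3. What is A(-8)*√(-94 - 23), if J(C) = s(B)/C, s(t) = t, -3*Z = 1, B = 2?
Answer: 252*I*√13/11 ≈ 82.6*I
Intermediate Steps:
Z = -⅓ (Z = -⅓*1 = -⅓ ≈ -0.33333)
z(f) = 3 + f² + 2*f
J(C) = 2/C
A(l) = 84/11 (A(l) = 6 + 2*(2/(3 + (-⅓)² + 2*(-⅓))) = 6 + 2*(2/(3 + ⅑ - ⅔)) = 6 + 2*(2/(22/9)) = 6 + 2*(2*(9/22)) = 6 + 2*(9/11) = 6 + 18/11 = 84/11)
A(-8)*√(-94 - 23) = 84*√(-94 - 23)/11 = 84*√(-117)/11 = 84*(3*I*√13)/11 = 252*I*√13/11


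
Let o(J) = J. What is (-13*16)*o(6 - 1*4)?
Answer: -416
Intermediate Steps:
(-13*16)*o(6 - 1*4) = (-13*16)*(6 - 1*4) = -208*(6 - 4) = -208*2 = -416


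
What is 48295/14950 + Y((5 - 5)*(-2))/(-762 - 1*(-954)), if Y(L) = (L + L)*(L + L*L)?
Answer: 743/230 ≈ 3.2304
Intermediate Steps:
Y(L) = 2*L*(L + L**2) (Y(L) = (2*L)*(L + L**2) = 2*L*(L + L**2))
48295/14950 + Y((5 - 5)*(-2))/(-762 - 1*(-954)) = 48295/14950 + (2*((5 - 5)*(-2))**2*(1 + (5 - 5)*(-2)))/(-762 - 1*(-954)) = 48295*(1/14950) + (2*(0*(-2))**2*(1 + 0*(-2)))/(-762 + 954) = 743/230 + (2*0**2*(1 + 0))/192 = 743/230 + (2*0*1)*(1/192) = 743/230 + 0*(1/192) = 743/230 + 0 = 743/230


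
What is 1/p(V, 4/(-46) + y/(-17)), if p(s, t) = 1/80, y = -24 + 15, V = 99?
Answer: 80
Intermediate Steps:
y = -9
p(s, t) = 1/80
1/p(V, 4/(-46) + y/(-17)) = 1/(1/80) = 80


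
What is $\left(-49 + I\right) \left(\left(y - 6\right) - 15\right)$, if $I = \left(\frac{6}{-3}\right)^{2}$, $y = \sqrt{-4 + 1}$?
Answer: $945 - 45 i \sqrt{3} \approx 945.0 - 77.942 i$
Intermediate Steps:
$y = i \sqrt{3}$ ($y = \sqrt{-3} = i \sqrt{3} \approx 1.732 i$)
$I = 4$ ($I = \left(6 \left(- \frac{1}{3}\right)\right)^{2} = \left(-2\right)^{2} = 4$)
$\left(-49 + I\right) \left(\left(y - 6\right) - 15\right) = \left(-49 + 4\right) \left(\left(i \sqrt{3} - 6\right) - 15\right) = - 45 \left(\left(-6 + i \sqrt{3}\right) - 15\right) = - 45 \left(-21 + i \sqrt{3}\right) = 945 - 45 i \sqrt{3}$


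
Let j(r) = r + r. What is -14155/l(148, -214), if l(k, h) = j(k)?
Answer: -14155/296 ≈ -47.821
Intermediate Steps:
j(r) = 2*r
l(k, h) = 2*k
-14155/l(148, -214) = -14155/(2*148) = -14155/296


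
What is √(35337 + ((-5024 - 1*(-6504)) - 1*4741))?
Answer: 54*√11 ≈ 179.10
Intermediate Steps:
√(35337 + ((-5024 - 1*(-6504)) - 1*4741)) = √(35337 + ((-5024 + 6504) - 4741)) = √(35337 + (1480 - 4741)) = √(35337 - 3261) = √32076 = 54*√11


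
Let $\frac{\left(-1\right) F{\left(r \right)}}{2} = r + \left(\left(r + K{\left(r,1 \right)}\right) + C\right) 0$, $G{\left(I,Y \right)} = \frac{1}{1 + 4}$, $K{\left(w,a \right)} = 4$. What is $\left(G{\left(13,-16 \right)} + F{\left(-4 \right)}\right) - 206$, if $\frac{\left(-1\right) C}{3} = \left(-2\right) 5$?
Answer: $- \frac{989}{5} \approx -197.8$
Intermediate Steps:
$C = 30$ ($C = - 3 \left(\left(-2\right) 5\right) = \left(-3\right) \left(-10\right) = 30$)
$G{\left(I,Y \right)} = \frac{1}{5}$
$F{\left(r \right)} = - 2 r$ ($F{\left(r \right)} = - 2 \left(r + \left(\left(r + 4\right) + 30\right) 0\right) = - 2 \left(r + \left(\left(4 + r\right) + 30\right) 0\right) = - 2 \left(r + \left(34 + r\right) 0\right) = - 2 \left(r + 0\right) = - 2 r$)
$\left(G{\left(13,-16 \right)} + F{\left(-4 \right)}\right) - 206 = \left(\frac{1}{5} - -8\right) - 206 = \left(\frac{1}{5} + 8\right) - 206 = \frac{41}{5} - 206 = - \frac{989}{5}$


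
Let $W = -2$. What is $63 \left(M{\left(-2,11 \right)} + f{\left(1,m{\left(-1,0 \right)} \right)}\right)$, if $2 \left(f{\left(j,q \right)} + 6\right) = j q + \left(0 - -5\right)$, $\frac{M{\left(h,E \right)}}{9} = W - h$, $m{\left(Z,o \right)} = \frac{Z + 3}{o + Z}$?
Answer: $- \frac{567}{2} \approx -283.5$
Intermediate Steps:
$m{\left(Z,o \right)} = \frac{3 + Z}{Z + o}$
$M{\left(h,E \right)} = -18 - 9 h$ ($M{\left(h,E \right)} = 9 \left(-2 - h\right) = -18 - 9 h$)
$f{\left(j,q \right)} = - \frac{7}{2} + \frac{j q}{2}$ ($f{\left(j,q \right)} = -6 + \frac{j q + \left(0 - -5\right)}{2} = -6 + \frac{j q + \left(0 + 5\right)}{2} = -6 + \frac{j q + 5}{2} = -6 + \frac{5 + j q}{2} = -6 + \left(\frac{5}{2} + \frac{j q}{2}\right) = - \frac{7}{2} + \frac{j q}{2}$)
$63 \left(M{\left(-2,11 \right)} + f{\left(1,m{\left(-1,0 \right)} \right)}\right) = 63 \left(\left(-18 - -18\right) - \left(\frac{7}{2} - \frac{\frac{1}{-1 + 0} \left(3 - 1\right)}{2}\right)\right) = 63 \left(\left(-18 + 18\right) - \left(\frac{7}{2} - \frac{\frac{1}{-1} \cdot 2}{2}\right)\right) = 63 \left(0 - \left(\frac{7}{2} - \frac{\left(-1\right) 2}{2}\right)\right) = 63 \left(0 - \left(\frac{7}{2} - -1\right)\right) = 63 \left(0 - \frac{9}{2}\right) = 63 \left(- \frac{9}{2}\right) = - \frac{567}{2}$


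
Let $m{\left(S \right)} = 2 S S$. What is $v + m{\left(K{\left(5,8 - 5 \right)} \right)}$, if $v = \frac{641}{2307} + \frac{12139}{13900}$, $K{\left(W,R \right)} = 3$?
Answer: $\frac{614125973}{32067300} \approx 19.151$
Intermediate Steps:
$v = \frac{36914573}{32067300}$ ($v = 641 \cdot \frac{1}{2307} + 12139 \cdot \frac{1}{13900} = \frac{641}{2307} + \frac{12139}{13900} = \frac{36914573}{32067300} \approx 1.1512$)
$m{\left(S \right)} = 2 S^{2}$
$v + m{\left(K{\left(5,8 - 5 \right)} \right)} = \frac{36914573}{32067300} + 2 \cdot 3^{2} = \frac{36914573}{32067300} + 2 \cdot 9 = \frac{36914573}{32067300} + 18 = \frac{614125973}{32067300}$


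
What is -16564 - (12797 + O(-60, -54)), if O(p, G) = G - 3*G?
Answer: -29469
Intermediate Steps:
O(p, G) = -2*G
-16564 - (12797 + O(-60, -54)) = -16564 - (12797 - 2*(-54)) = -16564 - (12797 + 108) = -16564 - 1*12905 = -16564 - 12905 = -29469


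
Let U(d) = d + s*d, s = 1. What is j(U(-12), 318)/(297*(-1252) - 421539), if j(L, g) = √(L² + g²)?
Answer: -10*√113/264461 ≈ -0.00040196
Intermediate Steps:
U(d) = 2*d (U(d) = d + 1*d = d + d = 2*d)
j(U(-12), 318)/(297*(-1252) - 421539) = √((2*(-12))² + 318²)/(297*(-1252) - 421539) = √((-24)² + 101124)/(-371844 - 421539) = √(576 + 101124)/(-793383) = √101700*(-1/793383) = (30*√113)*(-1/793383) = -10*√113/264461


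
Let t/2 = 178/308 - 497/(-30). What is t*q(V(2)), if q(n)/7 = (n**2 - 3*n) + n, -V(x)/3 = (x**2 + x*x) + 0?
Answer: 8237632/55 ≈ 1.4978e+5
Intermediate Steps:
V(x) = -6*x**2 (V(x) = -3*((x**2 + x*x) + 0) = -3*((x**2 + x**2) + 0) = -3*(2*x**2 + 0) = -6*x**2)
t = 39604/1155 (t = 2*(178/308 - 497/(-30)) = 2*(178*(1/308) - 497*(-1/30)) = 2*(89/154 + 497/30) = 2*(19802/1155) = 39604/1155 ≈ 34.289)
q(n) = -14*n + 7*n**2 (q(n) = 7*((n**2 - 3*n) + n) = 7*(n**2 - 2*n) = -14*n + 7*n**2)
t*q(V(2)) = 39604*(7*(-6*2**2)*(-2 - 6*2**2))/1155 = 39604*(7*(-6*4)*(-2 - 6*4))/1155 = 39604*(7*(-24)*(-2 - 24))/1155 = 39604*(7*(-24)*(-26))/1155 = (39604/1155)*4368 = 8237632/55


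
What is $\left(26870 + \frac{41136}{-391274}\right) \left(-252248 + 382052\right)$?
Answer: $\frac{682346608718088}{195637} \approx 3.4878 \cdot 10^{9}$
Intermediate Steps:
$\left(26870 + \frac{41136}{-391274}\right) \left(-252248 + 382052\right) = \left(26870 + 41136 \left(- \frac{1}{391274}\right)\right) 129804 = \left(26870 - \frac{20568}{195637}\right) 129804 = \frac{5256745622}{195637} \cdot 129804 = \frac{682346608718088}{195637}$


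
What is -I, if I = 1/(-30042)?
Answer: 1/30042 ≈ 3.3287e-5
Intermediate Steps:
I = -1/30042 ≈ -3.3287e-5
-I = -1*(-1/30042) = 1/30042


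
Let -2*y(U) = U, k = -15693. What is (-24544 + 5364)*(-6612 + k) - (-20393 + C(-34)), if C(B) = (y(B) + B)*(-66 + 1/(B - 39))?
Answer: 31231529466/73 ≈ 4.2783e+8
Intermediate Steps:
y(U) = -U/2
C(B) = B*(-66 + 1/(-39 + B))/2 (C(B) = (-B/2 + B)*(-66 + 1/(B - 39)) = (B/2)*(-66 + 1/(-39 + B)) = B*(-66 + 1/(-39 + B))/2)
(-24544 + 5364)*(-6612 + k) - (-20393 + C(-34)) = (-24544 + 5364)*(-6612 - 15693) - (-20393 + (1/2)*(-34)*(2575 - 66*(-34))/(-39 - 34)) = -19180*(-22305) - (-20393 + (1/2)*(-34)*(2575 + 2244)/(-73)) = 427809900 - (-20393 + (1/2)*(-34)*(-1/73)*4819) = 427809900 - (-20393 + 81923/73) = 427809900 - 1*(-1406766/73) = 427809900 + 1406766/73 = 31231529466/73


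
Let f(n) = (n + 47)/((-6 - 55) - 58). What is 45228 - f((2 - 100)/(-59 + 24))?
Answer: 26910909/595 ≈ 45228.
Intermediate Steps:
f(n) = -47/119 - n/119 (f(n) = (47 + n)/(-61 - 58) = (47 + n)/(-119) = (47 + n)*(-1/119) = -47/119 - n/119)
45228 - f((2 - 100)/(-59 + 24)) = 45228 - (-47/119 - (2 - 100)/(119*(-59 + 24))) = 45228 - (-47/119 - (-14)/(17*(-35))) = 45228 - (-47/119 - (-14)*(-1)/(17*35)) = 45228 - (-47/119 - 1/119*14/5) = 45228 - (-47/119 - 2/85) = 45228 - 1*(-249/595) = 45228 + 249/595 = 26910909/595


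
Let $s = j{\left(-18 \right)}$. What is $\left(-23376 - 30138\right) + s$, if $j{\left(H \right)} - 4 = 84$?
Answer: $-53426$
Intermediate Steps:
$j{\left(H \right)} = 88$ ($j{\left(H \right)} = 4 + 84 = 88$)
$s = 88$
$\left(-23376 - 30138\right) + s = \left(-23376 - 30138\right) + 88 = -53514 + 88 = -53426$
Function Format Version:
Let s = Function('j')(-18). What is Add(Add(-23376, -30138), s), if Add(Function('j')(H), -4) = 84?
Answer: -53426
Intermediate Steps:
Function('j')(H) = 88 (Function('j')(H) = Add(4, 84) = 88)
s = 88
Add(Add(-23376, -30138), s) = Add(Add(-23376, -30138), 88) = Add(-53514, 88) = -53426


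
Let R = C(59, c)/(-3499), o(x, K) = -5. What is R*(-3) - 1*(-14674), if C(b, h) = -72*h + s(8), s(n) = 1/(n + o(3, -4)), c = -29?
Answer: 51350591/3499 ≈ 14676.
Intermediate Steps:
s(n) = 1/(-5 + n) (s(n) = 1/(n - 5) = 1/(-5 + n))
C(b, h) = 1/3 - 72*h (C(b, h) = -72*h + 1/(-5 + 8) = -72*h + 1/3 = 1/3 - 72*h)
R = -6265/10497 (R = (1/3 - 72*(-29))/(-3499) = (1/3 + 2088)*(-1/3499) = (6265/3)*(-1/3499) = -6265/10497 ≈ -0.59684)
R*(-3) - 1*(-14674) = -6265/10497*(-3) - 1*(-14674) = 6265/3499 + 14674 = 51350591/3499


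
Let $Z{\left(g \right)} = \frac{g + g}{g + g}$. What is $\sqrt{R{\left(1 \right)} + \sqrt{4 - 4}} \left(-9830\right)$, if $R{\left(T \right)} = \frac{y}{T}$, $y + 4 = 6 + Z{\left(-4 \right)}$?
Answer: $- 9830 \sqrt{3} \approx -17026.0$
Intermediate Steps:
$Z{\left(g \right)} = 1$ ($Z{\left(g \right)} = \frac{2 g}{2 g} = 2 g \frac{1}{2 g} = 1$)
$y = 3$ ($y = -4 + \left(6 + 1\right) = -4 + 7 = 3$)
$R{\left(T \right)} = \frac{3}{T}$
$\sqrt{R{\left(1 \right)} + \sqrt{4 - 4}} \left(-9830\right) = \sqrt{\frac{3}{1} + \sqrt{4 - 4}} \left(-9830\right) = \sqrt{3 \cdot 1 + \sqrt{0}} \left(-9830\right) = \sqrt{3 + 0} \left(-9830\right) = \sqrt{3} \left(-9830\right) = - 9830 \sqrt{3}$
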